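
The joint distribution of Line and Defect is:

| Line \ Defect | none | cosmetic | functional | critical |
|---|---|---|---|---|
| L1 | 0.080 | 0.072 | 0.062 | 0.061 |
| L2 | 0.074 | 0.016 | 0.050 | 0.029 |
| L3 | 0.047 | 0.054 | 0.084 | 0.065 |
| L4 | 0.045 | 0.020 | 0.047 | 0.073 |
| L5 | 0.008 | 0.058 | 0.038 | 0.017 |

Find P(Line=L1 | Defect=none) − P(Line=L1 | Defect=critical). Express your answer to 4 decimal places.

P(Defect=none) = 0.080 + 0.074 + 0.047 + 0.045 + 0.008 = 0.254; P(Line=L1 | Defect=none) = 0.080/0.254 = 0.31496.
P(Defect=critical) = 0.061 + 0.029 + 0.065 + 0.073 + 0.017 = 0.245; P(Line=L1 | Defect=critical) = 0.061/0.245 = 0.24898.
Difference = 0.0660.

0.0660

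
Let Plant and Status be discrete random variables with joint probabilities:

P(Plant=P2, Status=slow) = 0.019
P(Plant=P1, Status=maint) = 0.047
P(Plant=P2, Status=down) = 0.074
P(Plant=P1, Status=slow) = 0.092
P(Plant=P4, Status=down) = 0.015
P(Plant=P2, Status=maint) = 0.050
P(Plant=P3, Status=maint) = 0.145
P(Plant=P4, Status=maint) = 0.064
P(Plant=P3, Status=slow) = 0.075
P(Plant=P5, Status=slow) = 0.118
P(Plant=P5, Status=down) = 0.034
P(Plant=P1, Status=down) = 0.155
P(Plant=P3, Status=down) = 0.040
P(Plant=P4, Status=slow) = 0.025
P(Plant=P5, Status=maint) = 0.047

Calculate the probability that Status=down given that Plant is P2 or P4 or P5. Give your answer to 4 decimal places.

0.2758

P(Plant=P2) = 0.019 + 0.074 + 0.050 = 0.143.
P(Plant=P4) = 0.025 + 0.015 + 0.064 = 0.104.
P(Plant=P5) = 0.118 + 0.034 + 0.047 = 0.199.
P(Plant ∈ {P2, P4, P5}) = 0.143 + 0.104 + 0.199 = 0.446; P(Status=down, Plant ∈ {P2, P4, P5}) = 0.074 + 0.015 + 0.034 = 0.123.
P(Status=down | Plant ∈ {P2, P4, P5}) = 0.123/0.446 = 0.2758.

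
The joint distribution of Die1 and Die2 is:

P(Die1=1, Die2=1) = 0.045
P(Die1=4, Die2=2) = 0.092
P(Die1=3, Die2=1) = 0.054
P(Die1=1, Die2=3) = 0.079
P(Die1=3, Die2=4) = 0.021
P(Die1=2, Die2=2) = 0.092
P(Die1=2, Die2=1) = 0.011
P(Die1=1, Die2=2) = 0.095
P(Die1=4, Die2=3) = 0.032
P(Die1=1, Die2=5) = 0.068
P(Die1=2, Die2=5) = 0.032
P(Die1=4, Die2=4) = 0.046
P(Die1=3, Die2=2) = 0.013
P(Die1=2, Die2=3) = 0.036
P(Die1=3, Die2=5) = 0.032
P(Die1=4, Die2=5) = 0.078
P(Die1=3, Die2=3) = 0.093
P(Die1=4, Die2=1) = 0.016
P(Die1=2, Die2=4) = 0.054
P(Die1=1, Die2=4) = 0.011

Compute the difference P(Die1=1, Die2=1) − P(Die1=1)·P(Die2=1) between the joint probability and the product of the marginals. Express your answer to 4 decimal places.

0.0075

P(Die1=1) = 0.045 + 0.095 + 0.079 + 0.011 + 0.068 = 0.298.
P(Die2=1) = 0.045 + 0.011 + 0.054 + 0.016 = 0.126.
P(Die1=1, Die2=1) − P(Die1=1)P(Die2=1) = 0.045 − 0.298×0.126 = 0.0075.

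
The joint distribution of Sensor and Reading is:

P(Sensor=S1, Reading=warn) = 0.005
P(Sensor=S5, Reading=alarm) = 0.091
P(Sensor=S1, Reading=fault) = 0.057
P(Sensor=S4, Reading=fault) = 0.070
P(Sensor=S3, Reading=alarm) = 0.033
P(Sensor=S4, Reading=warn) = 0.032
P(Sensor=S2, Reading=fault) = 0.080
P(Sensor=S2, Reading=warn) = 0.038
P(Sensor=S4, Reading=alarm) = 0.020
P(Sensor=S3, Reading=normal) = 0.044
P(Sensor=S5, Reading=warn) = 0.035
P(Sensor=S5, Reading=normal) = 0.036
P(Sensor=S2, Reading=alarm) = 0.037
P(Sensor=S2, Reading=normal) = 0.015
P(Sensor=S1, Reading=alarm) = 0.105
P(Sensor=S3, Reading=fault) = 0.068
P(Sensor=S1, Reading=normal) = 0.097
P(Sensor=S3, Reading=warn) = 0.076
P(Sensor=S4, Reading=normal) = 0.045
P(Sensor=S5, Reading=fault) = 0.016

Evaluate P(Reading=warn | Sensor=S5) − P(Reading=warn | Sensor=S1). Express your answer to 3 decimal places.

0.178

P(Sensor=S5) = 0.036 + 0.035 + 0.091 + 0.016 = 0.178; P(Reading=warn | Sensor=S5) = 0.035/0.178 = 0.1966.
P(Sensor=S1) = 0.097 + 0.005 + 0.105 + 0.057 = 0.264; P(Reading=warn | Sensor=S1) = 0.005/0.264 = 0.0189.
Difference = 0.178.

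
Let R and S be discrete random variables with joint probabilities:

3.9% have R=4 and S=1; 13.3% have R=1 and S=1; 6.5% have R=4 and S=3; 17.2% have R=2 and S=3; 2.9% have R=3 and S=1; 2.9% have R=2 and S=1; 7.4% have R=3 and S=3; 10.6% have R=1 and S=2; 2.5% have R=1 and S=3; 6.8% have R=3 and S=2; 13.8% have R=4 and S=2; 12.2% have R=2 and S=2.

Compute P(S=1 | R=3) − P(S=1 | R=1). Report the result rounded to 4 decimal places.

P(R=3) = 0.029 + 0.068 + 0.074 = 0.171; P(S=1 | R=3) = 0.029/0.171 = 0.16959.
P(R=1) = 0.133 + 0.106 + 0.025 = 0.264; P(S=1 | R=1) = 0.133/0.264 = 0.50379.
Difference = -0.3342.

-0.3342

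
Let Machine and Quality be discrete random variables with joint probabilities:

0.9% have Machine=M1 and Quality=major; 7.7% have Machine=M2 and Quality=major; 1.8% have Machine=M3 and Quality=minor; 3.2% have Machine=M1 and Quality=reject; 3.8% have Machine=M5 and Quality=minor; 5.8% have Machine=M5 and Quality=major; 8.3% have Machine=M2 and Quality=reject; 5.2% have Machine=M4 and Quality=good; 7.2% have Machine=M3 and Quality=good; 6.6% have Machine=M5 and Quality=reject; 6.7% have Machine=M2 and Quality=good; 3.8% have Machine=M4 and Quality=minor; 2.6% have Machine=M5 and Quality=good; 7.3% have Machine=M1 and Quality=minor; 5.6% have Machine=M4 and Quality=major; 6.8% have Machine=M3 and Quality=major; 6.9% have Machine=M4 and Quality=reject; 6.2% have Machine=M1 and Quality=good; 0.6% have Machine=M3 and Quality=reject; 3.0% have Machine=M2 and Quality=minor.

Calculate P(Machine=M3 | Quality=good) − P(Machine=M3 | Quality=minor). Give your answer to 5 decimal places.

0.16669

P(Quality=good) = 0.062 + 0.067 + 0.072 + 0.052 + 0.026 = 0.279; P(Machine=M3 | Quality=good) = 0.072/0.279 = 0.258065.
P(Quality=minor) = 0.073 + 0.030 + 0.018 + 0.038 + 0.038 = 0.197; P(Machine=M3 | Quality=minor) = 0.018/0.197 = 0.091371.
Difference = 0.16669.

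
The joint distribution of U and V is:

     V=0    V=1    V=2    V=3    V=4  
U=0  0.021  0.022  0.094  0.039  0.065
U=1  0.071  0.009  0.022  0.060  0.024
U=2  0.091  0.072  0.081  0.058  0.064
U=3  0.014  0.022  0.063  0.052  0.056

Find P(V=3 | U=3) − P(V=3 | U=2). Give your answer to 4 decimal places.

P(U=3) = 0.014 + 0.022 + 0.063 + 0.052 + 0.056 = 0.207; P(V=3 | U=3) = 0.052/0.207 = 0.25121.
P(U=2) = 0.091 + 0.072 + 0.081 + 0.058 + 0.064 = 0.366; P(V=3 | U=2) = 0.058/0.366 = 0.15847.
Difference = 0.0927.

0.0927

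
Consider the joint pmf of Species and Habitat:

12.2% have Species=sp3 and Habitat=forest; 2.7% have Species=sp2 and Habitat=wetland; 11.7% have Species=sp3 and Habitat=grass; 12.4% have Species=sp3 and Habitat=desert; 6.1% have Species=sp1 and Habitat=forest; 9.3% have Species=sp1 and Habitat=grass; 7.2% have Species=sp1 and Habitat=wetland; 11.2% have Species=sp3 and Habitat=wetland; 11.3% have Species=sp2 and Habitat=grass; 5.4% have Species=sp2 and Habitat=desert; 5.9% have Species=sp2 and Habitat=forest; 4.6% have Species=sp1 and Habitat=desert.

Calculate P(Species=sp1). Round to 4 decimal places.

P(Species=sp1) = 0.061 + 0.093 + 0.072 + 0.046 = 0.272.

0.2720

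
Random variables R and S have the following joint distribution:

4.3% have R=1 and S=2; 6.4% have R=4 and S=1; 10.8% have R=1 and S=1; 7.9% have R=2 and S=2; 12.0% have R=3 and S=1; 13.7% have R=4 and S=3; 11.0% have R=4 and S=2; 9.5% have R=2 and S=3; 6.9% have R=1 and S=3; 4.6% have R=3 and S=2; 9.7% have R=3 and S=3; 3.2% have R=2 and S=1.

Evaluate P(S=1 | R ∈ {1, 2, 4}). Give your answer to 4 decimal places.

0.2768

P(R=1) = 0.108 + 0.043 + 0.069 = 0.220.
P(R=2) = 0.032 + 0.079 + 0.095 = 0.206.
P(R=4) = 0.064 + 0.110 + 0.137 = 0.311.
P(R ∈ {1, 2, 4}) = 0.220 + 0.206 + 0.311 = 0.737; P(S=1, R ∈ {1, 2, 4}) = 0.108 + 0.032 + 0.064 = 0.204.
P(S=1 | R ∈ {1, 2, 4}) = 0.204/0.737 = 0.2768.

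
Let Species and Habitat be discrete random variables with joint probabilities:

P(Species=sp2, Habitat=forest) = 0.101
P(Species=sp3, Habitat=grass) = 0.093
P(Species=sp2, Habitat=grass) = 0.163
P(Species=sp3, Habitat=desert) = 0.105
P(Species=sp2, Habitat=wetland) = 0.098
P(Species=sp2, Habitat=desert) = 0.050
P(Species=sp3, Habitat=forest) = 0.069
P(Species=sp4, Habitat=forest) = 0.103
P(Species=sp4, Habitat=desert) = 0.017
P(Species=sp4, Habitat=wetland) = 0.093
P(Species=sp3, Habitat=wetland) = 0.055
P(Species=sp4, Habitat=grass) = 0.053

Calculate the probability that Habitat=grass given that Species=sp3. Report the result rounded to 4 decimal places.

P(Species=sp3) = 0.069 + 0.093 + 0.055 + 0.105 = 0.322.
P(Habitat=grass | Species=sp3) = 0.093/0.322 = 0.2888.

0.2888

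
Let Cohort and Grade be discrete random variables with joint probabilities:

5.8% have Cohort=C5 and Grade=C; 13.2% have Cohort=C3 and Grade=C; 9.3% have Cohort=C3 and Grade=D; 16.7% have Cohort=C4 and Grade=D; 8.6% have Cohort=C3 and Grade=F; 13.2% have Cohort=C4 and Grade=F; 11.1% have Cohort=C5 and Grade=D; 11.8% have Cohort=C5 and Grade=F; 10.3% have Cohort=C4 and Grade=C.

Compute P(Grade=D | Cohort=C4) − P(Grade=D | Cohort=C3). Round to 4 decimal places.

P(Cohort=C4) = 0.103 + 0.167 + 0.132 = 0.402; P(Grade=D | Cohort=C4) = 0.167/0.402 = 0.41542.
P(Cohort=C3) = 0.132 + 0.093 + 0.086 = 0.311; P(Grade=D | Cohort=C3) = 0.093/0.311 = 0.29904.
Difference = 0.1164.

0.1164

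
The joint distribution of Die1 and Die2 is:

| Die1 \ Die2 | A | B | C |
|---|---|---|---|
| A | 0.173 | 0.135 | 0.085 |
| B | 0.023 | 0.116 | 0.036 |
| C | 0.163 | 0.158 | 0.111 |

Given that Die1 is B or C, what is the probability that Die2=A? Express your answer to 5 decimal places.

0.30643

P(Die1=B) = 0.023 + 0.116 + 0.036 = 0.175.
P(Die1=C) = 0.163 + 0.158 + 0.111 = 0.432.
P(Die1 ∈ {B, C}) = 0.175 + 0.432 = 0.607; P(Die2=A, Die1 ∈ {B, C}) = 0.023 + 0.163 = 0.186.
P(Die2=A | Die1 ∈ {B, C}) = 0.186/0.607 = 0.30643.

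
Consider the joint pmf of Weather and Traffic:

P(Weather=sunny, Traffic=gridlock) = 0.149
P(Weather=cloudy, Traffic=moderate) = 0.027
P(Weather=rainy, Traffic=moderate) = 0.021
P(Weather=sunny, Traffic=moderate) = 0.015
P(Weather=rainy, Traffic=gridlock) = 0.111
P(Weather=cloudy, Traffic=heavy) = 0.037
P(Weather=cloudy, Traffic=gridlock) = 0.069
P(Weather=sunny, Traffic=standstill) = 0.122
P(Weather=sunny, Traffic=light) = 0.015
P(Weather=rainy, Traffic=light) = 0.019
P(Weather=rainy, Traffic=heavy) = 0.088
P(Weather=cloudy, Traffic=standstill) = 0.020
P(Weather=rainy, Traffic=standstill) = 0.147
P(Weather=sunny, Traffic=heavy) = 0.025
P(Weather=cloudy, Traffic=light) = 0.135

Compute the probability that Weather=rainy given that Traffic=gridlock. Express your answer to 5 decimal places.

P(Traffic=gridlock) = 0.149 + 0.069 + 0.111 = 0.329.
P(Weather=rainy | Traffic=gridlock) = 0.111/0.329 = 0.33739.

0.33739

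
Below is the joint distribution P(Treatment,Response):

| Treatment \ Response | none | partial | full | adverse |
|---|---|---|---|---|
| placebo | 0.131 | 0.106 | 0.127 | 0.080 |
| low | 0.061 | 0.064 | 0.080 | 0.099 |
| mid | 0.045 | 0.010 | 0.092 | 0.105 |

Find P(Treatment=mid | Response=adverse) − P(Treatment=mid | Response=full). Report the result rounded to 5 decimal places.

P(Response=adverse) = 0.080 + 0.099 + 0.105 = 0.284; P(Treatment=mid | Response=adverse) = 0.105/0.284 = 0.369718.
P(Response=full) = 0.127 + 0.080 + 0.092 = 0.299; P(Treatment=mid | Response=full) = 0.092/0.299 = 0.307692.
Difference = 0.06203.

0.06203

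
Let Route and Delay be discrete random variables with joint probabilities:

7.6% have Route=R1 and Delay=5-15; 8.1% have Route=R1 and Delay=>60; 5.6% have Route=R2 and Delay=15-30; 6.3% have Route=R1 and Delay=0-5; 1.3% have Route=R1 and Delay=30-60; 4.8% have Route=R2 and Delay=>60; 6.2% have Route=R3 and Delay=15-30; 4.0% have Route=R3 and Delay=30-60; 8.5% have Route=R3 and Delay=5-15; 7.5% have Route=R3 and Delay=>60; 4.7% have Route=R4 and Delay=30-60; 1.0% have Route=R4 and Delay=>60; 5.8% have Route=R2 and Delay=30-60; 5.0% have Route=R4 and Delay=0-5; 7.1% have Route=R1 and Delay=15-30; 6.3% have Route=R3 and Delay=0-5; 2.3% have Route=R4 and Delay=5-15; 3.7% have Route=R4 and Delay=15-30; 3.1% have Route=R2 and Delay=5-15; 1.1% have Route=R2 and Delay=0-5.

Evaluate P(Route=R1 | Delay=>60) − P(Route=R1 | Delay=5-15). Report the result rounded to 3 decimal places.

0.025

P(Delay=>60) = 0.081 + 0.048 + 0.075 + 0.010 = 0.214; P(Route=R1 | Delay=>60) = 0.081/0.214 = 0.3785.
P(Delay=5-15) = 0.076 + 0.031 + 0.085 + 0.023 = 0.215; P(Route=R1 | Delay=5-15) = 0.076/0.215 = 0.3535.
Difference = 0.025.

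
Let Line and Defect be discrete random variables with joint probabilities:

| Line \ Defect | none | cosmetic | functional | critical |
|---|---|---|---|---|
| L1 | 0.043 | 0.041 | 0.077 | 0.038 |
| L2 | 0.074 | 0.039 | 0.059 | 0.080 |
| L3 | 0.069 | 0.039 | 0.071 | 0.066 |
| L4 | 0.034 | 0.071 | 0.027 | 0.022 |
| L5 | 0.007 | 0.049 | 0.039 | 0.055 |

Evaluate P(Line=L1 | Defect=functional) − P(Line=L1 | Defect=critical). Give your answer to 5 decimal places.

0.13646

P(Defect=functional) = 0.077 + 0.059 + 0.071 + 0.027 + 0.039 = 0.273; P(Line=L1 | Defect=functional) = 0.077/0.273 = 0.282051.
P(Defect=critical) = 0.038 + 0.080 + 0.066 + 0.022 + 0.055 = 0.261; P(Line=L1 | Defect=critical) = 0.038/0.261 = 0.145594.
Difference = 0.13646.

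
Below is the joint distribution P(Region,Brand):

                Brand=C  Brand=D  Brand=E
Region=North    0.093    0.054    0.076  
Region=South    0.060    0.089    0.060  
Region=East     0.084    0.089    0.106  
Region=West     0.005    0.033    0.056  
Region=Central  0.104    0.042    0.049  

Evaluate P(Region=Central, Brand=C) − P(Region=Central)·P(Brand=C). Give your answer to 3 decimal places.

0.037

P(Region=Central) = 0.104 + 0.042 + 0.049 = 0.195.
P(Brand=C) = 0.093 + 0.060 + 0.084 + 0.005 + 0.104 = 0.346.
P(Region=Central, Brand=C) − P(Region=Central)P(Brand=C) = 0.104 − 0.195×0.346 = 0.037.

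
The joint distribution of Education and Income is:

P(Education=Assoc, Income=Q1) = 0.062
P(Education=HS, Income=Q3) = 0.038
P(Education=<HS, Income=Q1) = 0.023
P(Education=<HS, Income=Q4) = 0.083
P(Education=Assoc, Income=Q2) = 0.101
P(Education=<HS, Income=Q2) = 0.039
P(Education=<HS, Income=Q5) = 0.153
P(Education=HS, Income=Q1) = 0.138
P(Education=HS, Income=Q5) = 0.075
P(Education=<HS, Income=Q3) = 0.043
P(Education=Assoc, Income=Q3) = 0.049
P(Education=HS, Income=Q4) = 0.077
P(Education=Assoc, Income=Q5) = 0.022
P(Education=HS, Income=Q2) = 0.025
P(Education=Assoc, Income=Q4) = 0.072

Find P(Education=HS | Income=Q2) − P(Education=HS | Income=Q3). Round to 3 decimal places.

P(Income=Q2) = 0.039 + 0.025 + 0.101 = 0.165; P(Education=HS | Income=Q2) = 0.025/0.165 = 0.1515.
P(Income=Q3) = 0.043 + 0.038 + 0.049 = 0.130; P(Education=HS | Income=Q3) = 0.038/0.130 = 0.2923.
Difference = -0.141.

-0.141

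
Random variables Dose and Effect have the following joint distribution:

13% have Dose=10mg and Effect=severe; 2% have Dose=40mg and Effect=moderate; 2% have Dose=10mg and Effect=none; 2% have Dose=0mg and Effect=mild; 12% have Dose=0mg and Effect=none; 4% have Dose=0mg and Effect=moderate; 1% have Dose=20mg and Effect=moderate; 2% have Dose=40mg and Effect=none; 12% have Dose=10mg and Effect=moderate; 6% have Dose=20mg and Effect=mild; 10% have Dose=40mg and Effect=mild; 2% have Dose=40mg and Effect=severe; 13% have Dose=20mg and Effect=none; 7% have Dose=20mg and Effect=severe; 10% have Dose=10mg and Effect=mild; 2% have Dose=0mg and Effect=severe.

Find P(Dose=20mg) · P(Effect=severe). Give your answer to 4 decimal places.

0.0648

P(Dose=20mg) = 0.13 + 0.06 + 0.01 + 0.07 = 0.27.
P(Effect=severe) = 0.02 + 0.13 + 0.07 + 0.02 = 0.24.
Product: 0.27 × 0.24 = 0.0648.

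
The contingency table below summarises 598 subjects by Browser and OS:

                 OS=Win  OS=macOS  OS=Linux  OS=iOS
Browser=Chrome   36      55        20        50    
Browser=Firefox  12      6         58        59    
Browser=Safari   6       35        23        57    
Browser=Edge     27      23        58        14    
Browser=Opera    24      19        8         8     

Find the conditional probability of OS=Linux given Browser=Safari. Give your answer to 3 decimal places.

0.190

Total with Browser=Safari: 6 + 35 + 23 + 57 = 121.
P(OS=Linux | Browser=Safari) = 23/121 = 0.190.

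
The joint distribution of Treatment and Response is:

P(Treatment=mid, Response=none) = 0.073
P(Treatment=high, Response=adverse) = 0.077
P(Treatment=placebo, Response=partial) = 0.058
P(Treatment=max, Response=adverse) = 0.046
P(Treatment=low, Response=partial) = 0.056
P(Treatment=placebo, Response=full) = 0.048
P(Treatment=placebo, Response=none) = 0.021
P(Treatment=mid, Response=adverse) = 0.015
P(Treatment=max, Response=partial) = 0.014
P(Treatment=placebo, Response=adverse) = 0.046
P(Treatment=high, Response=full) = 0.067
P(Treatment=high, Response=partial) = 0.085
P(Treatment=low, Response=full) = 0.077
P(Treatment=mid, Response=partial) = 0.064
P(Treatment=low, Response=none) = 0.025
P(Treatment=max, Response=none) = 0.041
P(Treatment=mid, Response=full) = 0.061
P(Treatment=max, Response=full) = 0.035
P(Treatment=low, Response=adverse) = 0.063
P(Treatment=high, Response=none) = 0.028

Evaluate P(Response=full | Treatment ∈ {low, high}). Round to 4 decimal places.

P(Treatment=low) = 0.025 + 0.056 + 0.077 + 0.063 = 0.221.
P(Treatment=high) = 0.028 + 0.085 + 0.067 + 0.077 = 0.257.
P(Treatment ∈ {low, high}) = 0.221 + 0.257 = 0.478; P(Response=full, Treatment ∈ {low, high}) = 0.077 + 0.067 = 0.144.
P(Response=full | Treatment ∈ {low, high}) = 0.144/0.478 = 0.3013.

0.3013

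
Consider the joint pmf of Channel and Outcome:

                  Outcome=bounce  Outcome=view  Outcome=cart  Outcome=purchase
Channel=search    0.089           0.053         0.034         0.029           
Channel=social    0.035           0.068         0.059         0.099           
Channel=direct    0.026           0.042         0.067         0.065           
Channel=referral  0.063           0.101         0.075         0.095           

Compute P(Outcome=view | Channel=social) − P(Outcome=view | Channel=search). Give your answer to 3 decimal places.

0.002

P(Channel=social) = 0.035 + 0.068 + 0.059 + 0.099 = 0.261; P(Outcome=view | Channel=social) = 0.068/0.261 = 0.2605.
P(Channel=search) = 0.089 + 0.053 + 0.034 + 0.029 = 0.205; P(Outcome=view | Channel=search) = 0.053/0.205 = 0.2585.
Difference = 0.002.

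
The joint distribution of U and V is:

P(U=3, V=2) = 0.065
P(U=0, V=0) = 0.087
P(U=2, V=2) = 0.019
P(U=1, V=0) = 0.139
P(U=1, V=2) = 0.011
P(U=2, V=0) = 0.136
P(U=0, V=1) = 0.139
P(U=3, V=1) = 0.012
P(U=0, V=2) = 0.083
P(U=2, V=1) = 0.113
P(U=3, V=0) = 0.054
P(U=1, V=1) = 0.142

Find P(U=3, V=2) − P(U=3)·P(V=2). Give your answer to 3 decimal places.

0.042

P(U=3) = 0.054 + 0.012 + 0.065 = 0.131.
P(V=2) = 0.083 + 0.011 + 0.019 + 0.065 = 0.178.
P(U=3, V=2) − P(U=3)P(V=2) = 0.065 − 0.131×0.178 = 0.042.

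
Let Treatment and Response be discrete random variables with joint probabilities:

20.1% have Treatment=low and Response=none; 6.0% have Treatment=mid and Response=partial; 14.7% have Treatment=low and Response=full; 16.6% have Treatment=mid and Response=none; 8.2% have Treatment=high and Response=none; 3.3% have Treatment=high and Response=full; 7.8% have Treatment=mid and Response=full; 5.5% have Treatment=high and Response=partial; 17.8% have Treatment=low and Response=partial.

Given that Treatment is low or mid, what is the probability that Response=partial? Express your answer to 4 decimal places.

0.2867

P(Treatment=low) = 0.201 + 0.178 + 0.147 = 0.526.
P(Treatment=mid) = 0.166 + 0.060 + 0.078 = 0.304.
P(Treatment ∈ {low, mid}) = 0.526 + 0.304 = 0.830; P(Response=partial, Treatment ∈ {low, mid}) = 0.178 + 0.060 = 0.238.
P(Response=partial | Treatment ∈ {low, mid}) = 0.238/0.830 = 0.2867.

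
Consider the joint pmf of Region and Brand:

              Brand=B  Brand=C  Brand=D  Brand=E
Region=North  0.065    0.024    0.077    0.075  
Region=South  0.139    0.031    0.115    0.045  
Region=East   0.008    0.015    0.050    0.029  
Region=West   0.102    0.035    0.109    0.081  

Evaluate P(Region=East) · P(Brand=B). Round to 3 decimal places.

0.032

P(Region=East) = 0.008 + 0.015 + 0.050 + 0.029 = 0.102.
P(Brand=B) = 0.065 + 0.139 + 0.008 + 0.102 = 0.314.
Product: 0.102 × 0.314 = 0.032.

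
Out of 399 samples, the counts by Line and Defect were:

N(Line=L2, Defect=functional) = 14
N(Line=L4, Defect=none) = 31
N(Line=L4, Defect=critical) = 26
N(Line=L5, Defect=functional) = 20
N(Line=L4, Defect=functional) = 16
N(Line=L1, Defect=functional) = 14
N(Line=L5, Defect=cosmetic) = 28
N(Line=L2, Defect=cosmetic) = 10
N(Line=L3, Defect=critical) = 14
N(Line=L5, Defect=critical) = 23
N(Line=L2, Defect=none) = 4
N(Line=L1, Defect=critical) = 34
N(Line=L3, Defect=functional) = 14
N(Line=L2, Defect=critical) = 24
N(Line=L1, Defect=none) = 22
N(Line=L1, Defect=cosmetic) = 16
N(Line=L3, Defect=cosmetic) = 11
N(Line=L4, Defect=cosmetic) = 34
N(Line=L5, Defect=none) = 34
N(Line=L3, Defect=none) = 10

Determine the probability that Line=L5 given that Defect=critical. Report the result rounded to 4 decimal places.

0.1901

Total with Defect=critical: 34 + 24 + 14 + 26 + 23 = 121.
P(Line=L5 | Defect=critical) = 23/121 = 0.1901.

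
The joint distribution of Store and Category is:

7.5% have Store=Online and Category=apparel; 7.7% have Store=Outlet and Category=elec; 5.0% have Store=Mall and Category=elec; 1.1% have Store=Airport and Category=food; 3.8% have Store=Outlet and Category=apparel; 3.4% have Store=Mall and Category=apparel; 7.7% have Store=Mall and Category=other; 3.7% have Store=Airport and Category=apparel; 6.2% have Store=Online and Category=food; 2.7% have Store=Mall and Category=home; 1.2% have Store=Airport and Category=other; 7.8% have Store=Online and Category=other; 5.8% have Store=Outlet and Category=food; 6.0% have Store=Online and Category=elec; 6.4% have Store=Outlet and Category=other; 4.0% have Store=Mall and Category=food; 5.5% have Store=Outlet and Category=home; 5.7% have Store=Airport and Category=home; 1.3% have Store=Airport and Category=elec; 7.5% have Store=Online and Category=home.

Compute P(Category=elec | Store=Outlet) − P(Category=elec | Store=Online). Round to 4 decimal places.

0.0923

P(Store=Outlet) = 0.058 + 0.038 + 0.077 + 0.055 + 0.064 = 0.292; P(Category=elec | Store=Outlet) = 0.077/0.292 = 0.26370.
P(Store=Online) = 0.062 + 0.075 + 0.060 + 0.075 + 0.078 = 0.350; P(Category=elec | Store=Online) = 0.060/0.350 = 0.17143.
Difference = 0.0923.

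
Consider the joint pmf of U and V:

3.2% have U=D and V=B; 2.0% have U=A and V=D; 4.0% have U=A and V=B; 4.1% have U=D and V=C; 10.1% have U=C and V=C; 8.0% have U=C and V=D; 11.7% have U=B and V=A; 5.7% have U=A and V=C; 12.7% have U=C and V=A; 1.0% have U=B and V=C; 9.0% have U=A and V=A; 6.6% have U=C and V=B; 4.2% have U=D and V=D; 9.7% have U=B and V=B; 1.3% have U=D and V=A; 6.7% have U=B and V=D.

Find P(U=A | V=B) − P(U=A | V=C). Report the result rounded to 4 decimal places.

-0.1025

P(V=B) = 0.040 + 0.097 + 0.066 + 0.032 = 0.235; P(U=A | V=B) = 0.040/0.235 = 0.17021.
P(V=C) = 0.057 + 0.010 + 0.101 + 0.041 = 0.209; P(U=A | V=C) = 0.057/0.209 = 0.27273.
Difference = -0.1025.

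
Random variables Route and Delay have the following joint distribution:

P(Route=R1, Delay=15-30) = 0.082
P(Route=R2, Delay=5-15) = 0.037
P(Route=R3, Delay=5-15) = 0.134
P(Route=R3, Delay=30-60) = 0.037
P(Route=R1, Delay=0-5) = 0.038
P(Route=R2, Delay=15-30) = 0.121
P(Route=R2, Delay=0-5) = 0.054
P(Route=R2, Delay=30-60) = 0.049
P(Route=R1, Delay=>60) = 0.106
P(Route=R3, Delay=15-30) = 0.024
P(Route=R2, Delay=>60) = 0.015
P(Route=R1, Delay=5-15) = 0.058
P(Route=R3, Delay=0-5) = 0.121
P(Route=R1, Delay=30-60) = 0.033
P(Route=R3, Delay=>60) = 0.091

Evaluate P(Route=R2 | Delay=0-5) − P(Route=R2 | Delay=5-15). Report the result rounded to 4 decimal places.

P(Delay=0-5) = 0.038 + 0.054 + 0.121 = 0.213; P(Route=R2 | Delay=0-5) = 0.054/0.213 = 0.25352.
P(Delay=5-15) = 0.058 + 0.037 + 0.134 = 0.229; P(Route=R2 | Delay=5-15) = 0.037/0.229 = 0.16157.
Difference = 0.0919.

0.0919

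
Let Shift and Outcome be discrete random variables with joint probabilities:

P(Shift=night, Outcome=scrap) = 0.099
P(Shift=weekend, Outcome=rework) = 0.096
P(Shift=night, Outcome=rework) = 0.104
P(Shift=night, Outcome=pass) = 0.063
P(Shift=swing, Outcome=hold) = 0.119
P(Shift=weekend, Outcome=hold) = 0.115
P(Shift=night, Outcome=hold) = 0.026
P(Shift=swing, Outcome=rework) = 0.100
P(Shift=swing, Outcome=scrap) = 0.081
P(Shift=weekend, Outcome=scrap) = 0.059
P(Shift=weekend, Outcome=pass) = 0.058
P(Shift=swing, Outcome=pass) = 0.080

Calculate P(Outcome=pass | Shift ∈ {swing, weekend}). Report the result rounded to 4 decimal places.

0.1949

P(Shift=swing) = 0.080 + 0.100 + 0.081 + 0.119 = 0.380.
P(Shift=weekend) = 0.058 + 0.096 + 0.059 + 0.115 = 0.328.
P(Shift ∈ {swing, weekend}) = 0.380 + 0.328 = 0.708; P(Outcome=pass, Shift ∈ {swing, weekend}) = 0.080 + 0.058 = 0.138.
P(Outcome=pass | Shift ∈ {swing, weekend}) = 0.138/0.708 = 0.1949.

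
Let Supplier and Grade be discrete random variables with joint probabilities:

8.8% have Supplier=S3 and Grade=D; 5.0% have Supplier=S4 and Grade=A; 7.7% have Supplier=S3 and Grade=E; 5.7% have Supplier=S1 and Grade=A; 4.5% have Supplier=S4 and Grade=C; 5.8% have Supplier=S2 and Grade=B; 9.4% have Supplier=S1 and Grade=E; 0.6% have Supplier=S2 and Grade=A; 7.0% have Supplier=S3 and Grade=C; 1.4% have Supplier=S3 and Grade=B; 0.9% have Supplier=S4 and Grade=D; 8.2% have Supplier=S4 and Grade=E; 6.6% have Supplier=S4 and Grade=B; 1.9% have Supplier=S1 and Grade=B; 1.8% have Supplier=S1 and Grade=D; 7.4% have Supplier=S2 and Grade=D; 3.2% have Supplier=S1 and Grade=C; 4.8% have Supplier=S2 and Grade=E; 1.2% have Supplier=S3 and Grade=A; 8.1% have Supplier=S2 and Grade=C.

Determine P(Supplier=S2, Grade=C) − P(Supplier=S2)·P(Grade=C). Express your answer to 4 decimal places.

0.0201

P(Supplier=S2) = 0.006 + 0.058 + 0.081 + 0.074 + 0.048 = 0.267.
P(Grade=C) = 0.032 + 0.081 + 0.070 + 0.045 = 0.228.
P(Supplier=S2, Grade=C) − P(Supplier=S2)P(Grade=C) = 0.081 − 0.267×0.228 = 0.0201.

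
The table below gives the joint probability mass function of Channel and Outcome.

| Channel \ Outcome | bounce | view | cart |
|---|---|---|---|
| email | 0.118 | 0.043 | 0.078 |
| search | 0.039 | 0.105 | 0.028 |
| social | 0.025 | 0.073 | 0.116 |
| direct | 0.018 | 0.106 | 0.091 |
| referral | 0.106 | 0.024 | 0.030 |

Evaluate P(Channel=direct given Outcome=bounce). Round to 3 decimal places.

P(Outcome=bounce) = 0.118 + 0.039 + 0.025 + 0.018 + 0.106 = 0.306.
P(Channel=direct | Outcome=bounce) = 0.018/0.306 = 0.059.

0.059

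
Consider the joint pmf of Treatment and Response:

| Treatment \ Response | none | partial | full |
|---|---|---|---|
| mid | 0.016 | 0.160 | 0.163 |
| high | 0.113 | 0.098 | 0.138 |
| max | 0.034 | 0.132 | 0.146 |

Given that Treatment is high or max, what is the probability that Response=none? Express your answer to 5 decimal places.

0.22239

P(Treatment=high) = 0.113 + 0.098 + 0.138 = 0.349.
P(Treatment=max) = 0.034 + 0.132 + 0.146 = 0.312.
P(Treatment ∈ {high, max}) = 0.349 + 0.312 = 0.661; P(Response=none, Treatment ∈ {high, max}) = 0.113 + 0.034 = 0.147.
P(Response=none | Treatment ∈ {high, max}) = 0.147/0.661 = 0.22239.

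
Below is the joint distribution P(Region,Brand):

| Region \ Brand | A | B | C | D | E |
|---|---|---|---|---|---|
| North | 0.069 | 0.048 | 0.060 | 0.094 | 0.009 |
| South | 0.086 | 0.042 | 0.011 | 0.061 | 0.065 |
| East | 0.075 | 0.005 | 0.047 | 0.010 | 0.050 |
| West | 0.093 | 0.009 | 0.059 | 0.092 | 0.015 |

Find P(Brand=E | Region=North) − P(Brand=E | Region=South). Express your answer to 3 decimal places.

P(Region=North) = 0.069 + 0.048 + 0.060 + 0.094 + 0.009 = 0.280; P(Brand=E | Region=North) = 0.009/0.280 = 0.0321.
P(Region=South) = 0.086 + 0.042 + 0.011 + 0.061 + 0.065 = 0.265; P(Brand=E | Region=South) = 0.065/0.265 = 0.2453.
Difference = -0.213.

-0.213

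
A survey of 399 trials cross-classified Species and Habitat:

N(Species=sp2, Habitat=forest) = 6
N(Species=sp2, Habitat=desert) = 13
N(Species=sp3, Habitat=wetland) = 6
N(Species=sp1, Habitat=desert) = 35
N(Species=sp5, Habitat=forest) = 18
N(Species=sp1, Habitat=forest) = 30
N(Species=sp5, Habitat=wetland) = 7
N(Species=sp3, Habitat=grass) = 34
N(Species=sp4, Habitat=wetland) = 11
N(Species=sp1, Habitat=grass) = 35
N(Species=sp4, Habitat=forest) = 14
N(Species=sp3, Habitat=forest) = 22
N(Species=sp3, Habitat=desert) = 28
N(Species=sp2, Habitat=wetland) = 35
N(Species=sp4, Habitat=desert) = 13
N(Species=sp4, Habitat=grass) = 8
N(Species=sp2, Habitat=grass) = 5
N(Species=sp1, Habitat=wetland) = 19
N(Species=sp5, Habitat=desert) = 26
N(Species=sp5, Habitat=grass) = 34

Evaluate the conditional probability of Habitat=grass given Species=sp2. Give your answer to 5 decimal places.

0.08475

Total with Species=sp2: 6 + 5 + 35 + 13 = 59.
P(Habitat=grass | Species=sp2) = 5/59 = 0.08475.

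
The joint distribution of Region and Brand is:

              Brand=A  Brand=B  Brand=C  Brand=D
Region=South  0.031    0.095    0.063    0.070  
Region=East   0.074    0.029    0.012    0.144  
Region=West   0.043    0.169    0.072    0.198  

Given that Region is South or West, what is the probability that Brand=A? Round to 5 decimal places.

0.09987

P(Region=South) = 0.031 + 0.095 + 0.063 + 0.070 = 0.259.
P(Region=West) = 0.043 + 0.169 + 0.072 + 0.198 = 0.482.
P(Region ∈ {South, West}) = 0.259 + 0.482 = 0.741; P(Brand=A, Region ∈ {South, West}) = 0.031 + 0.043 = 0.074.
P(Brand=A | Region ∈ {South, West}) = 0.074/0.741 = 0.09987.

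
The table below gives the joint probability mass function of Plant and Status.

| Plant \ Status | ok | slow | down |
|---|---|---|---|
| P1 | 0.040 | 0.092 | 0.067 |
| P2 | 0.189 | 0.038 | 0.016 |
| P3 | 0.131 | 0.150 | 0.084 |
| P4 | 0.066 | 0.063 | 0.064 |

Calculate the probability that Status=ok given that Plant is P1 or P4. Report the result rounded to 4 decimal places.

0.2704

P(Plant=P1) = 0.040 + 0.092 + 0.067 = 0.199.
P(Plant=P4) = 0.066 + 0.063 + 0.064 = 0.193.
P(Plant ∈ {P1, P4}) = 0.199 + 0.193 = 0.392; P(Status=ok, Plant ∈ {P1, P4}) = 0.040 + 0.066 = 0.106.
P(Status=ok | Plant ∈ {P1, P4}) = 0.106/0.392 = 0.2704.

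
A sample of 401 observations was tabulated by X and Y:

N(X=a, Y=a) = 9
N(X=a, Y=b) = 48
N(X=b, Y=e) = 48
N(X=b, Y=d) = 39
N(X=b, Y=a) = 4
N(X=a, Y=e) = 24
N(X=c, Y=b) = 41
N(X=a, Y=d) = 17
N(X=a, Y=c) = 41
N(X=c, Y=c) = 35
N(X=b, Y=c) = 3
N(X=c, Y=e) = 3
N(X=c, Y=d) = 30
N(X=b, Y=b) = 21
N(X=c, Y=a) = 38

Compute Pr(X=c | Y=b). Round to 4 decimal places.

Total with Y=b: 48 + 21 + 41 = 110.
P(X=c | Y=b) = 41/110 = 0.3727.

0.3727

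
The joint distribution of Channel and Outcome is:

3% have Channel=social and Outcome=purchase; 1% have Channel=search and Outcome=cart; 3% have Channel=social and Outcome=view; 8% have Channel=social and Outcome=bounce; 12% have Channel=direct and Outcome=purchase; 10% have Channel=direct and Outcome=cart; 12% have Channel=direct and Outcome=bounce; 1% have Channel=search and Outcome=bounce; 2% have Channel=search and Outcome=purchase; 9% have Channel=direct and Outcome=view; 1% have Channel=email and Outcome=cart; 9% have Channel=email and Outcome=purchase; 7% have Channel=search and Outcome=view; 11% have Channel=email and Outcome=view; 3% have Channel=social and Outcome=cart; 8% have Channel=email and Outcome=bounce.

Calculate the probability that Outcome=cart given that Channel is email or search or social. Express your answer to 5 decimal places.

0.08772

P(Channel=email) = 0.08 + 0.11 + 0.01 + 0.09 = 0.29.
P(Channel=search) = 0.01 + 0.07 + 0.01 + 0.02 = 0.11.
P(Channel=social) = 0.08 + 0.03 + 0.03 + 0.03 = 0.17.
P(Channel ∈ {email, search, social}) = 0.29 + 0.11 + 0.17 = 0.57; P(Outcome=cart, Channel ∈ {email, search, social}) = 0.01 + 0.01 + 0.03 = 0.05.
P(Outcome=cart | Channel ∈ {email, search, social}) = 0.05/0.57 = 0.08772.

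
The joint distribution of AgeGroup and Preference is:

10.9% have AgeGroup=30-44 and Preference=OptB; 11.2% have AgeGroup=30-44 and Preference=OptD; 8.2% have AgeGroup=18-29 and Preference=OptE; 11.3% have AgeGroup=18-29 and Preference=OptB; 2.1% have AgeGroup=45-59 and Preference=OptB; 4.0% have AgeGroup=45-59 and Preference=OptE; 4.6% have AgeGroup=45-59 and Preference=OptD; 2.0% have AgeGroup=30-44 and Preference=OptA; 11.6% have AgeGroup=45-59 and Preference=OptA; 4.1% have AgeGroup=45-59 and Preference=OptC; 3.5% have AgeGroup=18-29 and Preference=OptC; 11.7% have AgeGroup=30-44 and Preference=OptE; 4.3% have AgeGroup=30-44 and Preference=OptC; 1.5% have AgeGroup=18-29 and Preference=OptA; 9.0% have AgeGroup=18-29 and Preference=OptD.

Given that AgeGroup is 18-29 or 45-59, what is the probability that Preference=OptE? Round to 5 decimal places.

0.20367

P(AgeGroup=18-29) = 0.015 + 0.113 + 0.035 + 0.090 + 0.082 = 0.335.
P(AgeGroup=45-59) = 0.116 + 0.021 + 0.041 + 0.046 + 0.040 = 0.264.
P(AgeGroup ∈ {18-29, 45-59}) = 0.335 + 0.264 = 0.599; P(Preference=OptE, AgeGroup ∈ {18-29, 45-59}) = 0.082 + 0.040 = 0.122.
P(Preference=OptE | AgeGroup ∈ {18-29, 45-59}) = 0.122/0.599 = 0.20367.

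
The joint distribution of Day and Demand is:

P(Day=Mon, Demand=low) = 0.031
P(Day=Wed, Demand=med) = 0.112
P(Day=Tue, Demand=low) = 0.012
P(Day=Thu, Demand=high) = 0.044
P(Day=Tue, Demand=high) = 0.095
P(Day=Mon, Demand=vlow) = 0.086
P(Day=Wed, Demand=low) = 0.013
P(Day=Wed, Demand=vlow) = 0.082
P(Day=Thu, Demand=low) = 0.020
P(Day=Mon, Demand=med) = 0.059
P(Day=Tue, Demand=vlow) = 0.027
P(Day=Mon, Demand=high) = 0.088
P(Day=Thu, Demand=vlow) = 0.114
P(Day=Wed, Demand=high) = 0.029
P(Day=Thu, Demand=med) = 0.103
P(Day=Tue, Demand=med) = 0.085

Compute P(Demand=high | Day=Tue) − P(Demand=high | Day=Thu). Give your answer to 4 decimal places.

0.2772

P(Day=Tue) = 0.027 + 0.012 + 0.085 + 0.095 = 0.219; P(Demand=high | Day=Tue) = 0.095/0.219 = 0.43379.
P(Day=Thu) = 0.114 + 0.020 + 0.103 + 0.044 = 0.281; P(Demand=high | Day=Thu) = 0.044/0.281 = 0.15658.
Difference = 0.2772.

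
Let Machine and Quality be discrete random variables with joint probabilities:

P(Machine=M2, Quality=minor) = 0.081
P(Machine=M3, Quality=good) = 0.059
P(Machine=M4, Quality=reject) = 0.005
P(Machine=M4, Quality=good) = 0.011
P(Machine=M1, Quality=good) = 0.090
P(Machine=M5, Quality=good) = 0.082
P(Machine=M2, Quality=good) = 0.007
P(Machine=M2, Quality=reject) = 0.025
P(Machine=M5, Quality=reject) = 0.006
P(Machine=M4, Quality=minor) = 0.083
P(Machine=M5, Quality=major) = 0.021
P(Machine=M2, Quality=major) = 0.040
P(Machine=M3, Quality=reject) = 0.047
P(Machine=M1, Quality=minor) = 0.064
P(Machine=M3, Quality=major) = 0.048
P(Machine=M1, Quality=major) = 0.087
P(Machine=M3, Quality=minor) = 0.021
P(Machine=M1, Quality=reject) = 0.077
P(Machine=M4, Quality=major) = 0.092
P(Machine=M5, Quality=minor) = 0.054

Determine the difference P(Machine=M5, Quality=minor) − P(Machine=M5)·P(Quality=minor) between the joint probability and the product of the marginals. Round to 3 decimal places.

0.005

P(Machine=M5) = 0.082 + 0.054 + 0.021 + 0.006 = 0.163.
P(Quality=minor) = 0.064 + 0.081 + 0.021 + 0.083 + 0.054 = 0.303.
P(Machine=M5, Quality=minor) − P(Machine=M5)P(Quality=minor) = 0.054 − 0.163×0.303 = 0.005.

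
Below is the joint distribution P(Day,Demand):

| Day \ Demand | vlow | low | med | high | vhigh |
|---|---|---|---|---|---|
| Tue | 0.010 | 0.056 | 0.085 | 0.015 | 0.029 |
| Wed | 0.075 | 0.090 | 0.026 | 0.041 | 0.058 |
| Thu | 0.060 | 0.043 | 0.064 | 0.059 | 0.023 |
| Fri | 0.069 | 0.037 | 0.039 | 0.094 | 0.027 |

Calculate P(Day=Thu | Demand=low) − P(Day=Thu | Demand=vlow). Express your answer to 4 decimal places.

-0.0901

P(Demand=low) = 0.056 + 0.090 + 0.043 + 0.037 = 0.226; P(Day=Thu | Demand=low) = 0.043/0.226 = 0.19027.
P(Demand=vlow) = 0.010 + 0.075 + 0.060 + 0.069 = 0.214; P(Day=Thu | Demand=vlow) = 0.060/0.214 = 0.28037.
Difference = -0.0901.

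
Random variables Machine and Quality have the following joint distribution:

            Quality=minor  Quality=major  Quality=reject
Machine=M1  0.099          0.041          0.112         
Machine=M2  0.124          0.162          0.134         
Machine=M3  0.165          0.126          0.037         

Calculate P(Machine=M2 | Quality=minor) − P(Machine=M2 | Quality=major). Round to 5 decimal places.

P(Quality=minor) = 0.099 + 0.124 + 0.165 = 0.388; P(Machine=M2 | Quality=minor) = 0.124/0.388 = 0.319588.
P(Quality=major) = 0.041 + 0.162 + 0.126 = 0.329; P(Machine=M2 | Quality=major) = 0.162/0.329 = 0.492401.
Difference = -0.17281.

-0.17281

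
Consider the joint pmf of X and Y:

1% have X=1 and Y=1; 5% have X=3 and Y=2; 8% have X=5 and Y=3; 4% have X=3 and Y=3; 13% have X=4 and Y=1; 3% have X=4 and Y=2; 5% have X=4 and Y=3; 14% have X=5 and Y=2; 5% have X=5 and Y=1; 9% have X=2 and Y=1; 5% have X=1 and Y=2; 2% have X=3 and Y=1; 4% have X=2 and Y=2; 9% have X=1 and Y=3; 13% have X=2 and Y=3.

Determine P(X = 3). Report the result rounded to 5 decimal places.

P(X=3) = 0.02 + 0.05 + 0.04 = 0.11.

0.11000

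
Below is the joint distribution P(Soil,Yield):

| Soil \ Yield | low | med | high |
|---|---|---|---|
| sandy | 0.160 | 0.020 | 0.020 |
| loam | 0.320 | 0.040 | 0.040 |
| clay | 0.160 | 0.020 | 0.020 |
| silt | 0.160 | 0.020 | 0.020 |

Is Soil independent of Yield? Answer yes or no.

yes

Every cell satisfies P(Soil,Yield) = P(Soil)·P(Yield). For instance P(Soil=clay) = 0.200, P(Yield=high) = 0.100, and 0.200×0.100 = 0.020 matches the joint entry. So Soil and Yield are independent.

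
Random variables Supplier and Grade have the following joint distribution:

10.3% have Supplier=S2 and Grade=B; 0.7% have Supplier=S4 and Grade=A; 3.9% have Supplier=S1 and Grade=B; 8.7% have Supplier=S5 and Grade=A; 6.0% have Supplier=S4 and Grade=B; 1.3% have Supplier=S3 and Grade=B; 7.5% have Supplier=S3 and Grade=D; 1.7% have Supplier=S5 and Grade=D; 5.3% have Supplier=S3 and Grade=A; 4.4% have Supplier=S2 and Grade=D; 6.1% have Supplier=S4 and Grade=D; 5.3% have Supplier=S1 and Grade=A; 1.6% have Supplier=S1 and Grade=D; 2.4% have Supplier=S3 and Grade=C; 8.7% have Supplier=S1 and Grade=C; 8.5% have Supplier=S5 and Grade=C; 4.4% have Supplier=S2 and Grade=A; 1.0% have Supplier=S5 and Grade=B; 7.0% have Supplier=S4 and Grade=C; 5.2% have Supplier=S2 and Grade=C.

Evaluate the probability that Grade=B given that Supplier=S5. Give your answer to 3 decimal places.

P(Supplier=S5) = 0.087 + 0.010 + 0.085 + 0.017 = 0.199.
P(Grade=B | Supplier=S5) = 0.010/0.199 = 0.050.

0.050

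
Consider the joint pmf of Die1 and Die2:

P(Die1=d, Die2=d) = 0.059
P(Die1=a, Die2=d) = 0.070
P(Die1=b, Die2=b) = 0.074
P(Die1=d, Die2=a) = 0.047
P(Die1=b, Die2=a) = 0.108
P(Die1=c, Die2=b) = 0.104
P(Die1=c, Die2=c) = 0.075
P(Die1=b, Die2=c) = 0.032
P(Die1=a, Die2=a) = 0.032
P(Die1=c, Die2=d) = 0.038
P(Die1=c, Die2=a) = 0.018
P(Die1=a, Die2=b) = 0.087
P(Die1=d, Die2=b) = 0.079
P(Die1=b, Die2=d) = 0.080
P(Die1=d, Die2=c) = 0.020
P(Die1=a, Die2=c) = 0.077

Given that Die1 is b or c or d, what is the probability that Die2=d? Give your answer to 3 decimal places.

0.241

P(Die1=b) = 0.108 + 0.074 + 0.032 + 0.080 = 0.294.
P(Die1=c) = 0.018 + 0.104 + 0.075 + 0.038 = 0.235.
P(Die1=d) = 0.047 + 0.079 + 0.020 + 0.059 = 0.205.
P(Die1 ∈ {b, c, d}) = 0.294 + 0.235 + 0.205 = 0.734; P(Die2=d, Die1 ∈ {b, c, d}) = 0.080 + 0.038 + 0.059 = 0.177.
P(Die2=d | Die1 ∈ {b, c, d}) = 0.177/0.734 = 0.241.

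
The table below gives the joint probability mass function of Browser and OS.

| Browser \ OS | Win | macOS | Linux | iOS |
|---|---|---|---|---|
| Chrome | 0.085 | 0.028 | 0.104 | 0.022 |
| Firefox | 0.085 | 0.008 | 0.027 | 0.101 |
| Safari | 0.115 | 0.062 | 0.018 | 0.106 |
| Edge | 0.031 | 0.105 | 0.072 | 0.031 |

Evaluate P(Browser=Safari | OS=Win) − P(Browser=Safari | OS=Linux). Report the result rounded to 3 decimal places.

0.282

P(OS=Win) = 0.085 + 0.085 + 0.115 + 0.031 = 0.316; P(Browser=Safari | OS=Win) = 0.115/0.316 = 0.3639.
P(OS=Linux) = 0.104 + 0.027 + 0.018 + 0.072 = 0.221; P(Browser=Safari | OS=Linux) = 0.018/0.221 = 0.0814.
Difference = 0.282.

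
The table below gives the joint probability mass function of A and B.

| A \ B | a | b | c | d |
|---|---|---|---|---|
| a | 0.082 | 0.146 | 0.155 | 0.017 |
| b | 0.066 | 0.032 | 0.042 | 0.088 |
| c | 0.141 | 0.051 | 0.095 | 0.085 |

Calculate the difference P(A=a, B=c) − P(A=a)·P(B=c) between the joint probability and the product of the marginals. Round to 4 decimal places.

P(A=a) = 0.082 + 0.146 + 0.155 + 0.017 = 0.400.
P(B=c) = 0.155 + 0.042 + 0.095 = 0.292.
P(A=a, B=c) − P(A=a)P(B=c) = 0.155 − 0.400×0.292 = 0.0382.

0.0382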